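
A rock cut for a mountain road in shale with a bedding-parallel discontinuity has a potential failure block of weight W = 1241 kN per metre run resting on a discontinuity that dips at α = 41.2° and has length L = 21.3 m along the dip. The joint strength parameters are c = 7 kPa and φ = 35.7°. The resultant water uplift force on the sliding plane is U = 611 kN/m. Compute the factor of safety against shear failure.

FS = 0.47

Resolving the block weight along and normal to the plane and applying the Mohr–Coulomb strength on the joint:
N' = W cosα − U = 1241·cos41.2° − 611 = 322.7 kN/m
Driving force T = W sinα = 1241·sin41.2° = 817.4 kN/m
Resisting force R = c·L + N'·tanφ = 7·21.3 + 322.7·tan35.7° = 149.1 + 231.9 = 381.0 kN/m
FS = R / T = 381.0 / 817.4 = 0.466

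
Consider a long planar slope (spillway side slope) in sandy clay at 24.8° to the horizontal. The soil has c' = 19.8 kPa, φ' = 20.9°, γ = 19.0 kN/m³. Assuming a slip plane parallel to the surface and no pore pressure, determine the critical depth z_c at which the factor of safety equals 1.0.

z_c = 15.77 m

Setting FS = 1.00 in FS = [c' + γz cos²β tanφ'] / [γz sinβ cosβ] and solving for z:
z = c' / [γ cosβ (FS·sinβ − cosβ·tanφ')]
  = 19.8 / [19.0·cos24.8°·(1.00·sin24.8° − cos24.8°·tan20.9°)]
  = 19.8 / [19.0·0.9078·(1.00·0.4195 − 0.9078·0.3819)]
  = 19.8 / 1.2557 = 15.768 m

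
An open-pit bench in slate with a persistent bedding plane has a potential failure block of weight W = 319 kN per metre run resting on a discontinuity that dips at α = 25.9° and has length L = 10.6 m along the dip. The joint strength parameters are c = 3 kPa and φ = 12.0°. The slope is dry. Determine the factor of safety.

Resolving the block weight along and normal to the plane and applying the Mohr–Coulomb strength on the joint:
N' = W cosα = 319·cos25.9° = 287.0 kN/m
Driving force T = W sinα = 319·sin25.9° = 139.3 kN/m
Resisting force R = c·L + N'·tanφ = 3·10.6 + 287.0·tan12.0° = 31.8 + 61.0 = 92.8 kN/m
FS = R / T = 92.8 / 139.3 = 0.666

FS = 0.67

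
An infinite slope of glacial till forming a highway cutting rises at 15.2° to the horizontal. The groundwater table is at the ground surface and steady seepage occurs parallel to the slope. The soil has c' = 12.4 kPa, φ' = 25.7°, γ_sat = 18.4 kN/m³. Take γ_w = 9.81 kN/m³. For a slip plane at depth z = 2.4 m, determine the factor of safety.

With seepage parallel to the slope and the water table at the surface, the effective normal stress on the slip plane uses the buoyant unit weight γ' = γ_sat − γ_w while the driving shear stress uses γ_sat:
FS = [c' + γ' z cos²β tanφ'] / [γ_sat z sinβ cosβ]
γ' = 18.4 − 9.81 = 8.59 kN/m³
Numerator = 12.4 + 8.59·2.4·cos²15.2°·tan25.7° = 12.4 + 8.59·2.4·0.9313·0.4813 = 21.640 kPa
Denominator = 18.4·2.4·sin15.2°·cos15.2° = 18.4·2.4·0.2622·0.9650 = 11.173 kPa
FS = 21.640 / 11.173 = 1.937

FS = 1.94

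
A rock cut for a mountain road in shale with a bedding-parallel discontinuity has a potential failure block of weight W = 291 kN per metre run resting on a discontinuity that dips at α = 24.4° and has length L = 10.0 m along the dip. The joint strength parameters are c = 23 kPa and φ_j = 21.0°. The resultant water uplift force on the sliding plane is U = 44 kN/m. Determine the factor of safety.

Resolving the block weight along and normal to the plane and applying the Mohr–Coulomb strength on the joint:
N' = W cosα − U = 291·cos24.4° − 44 = 221.0 kN/m
Driving force T = W sinα = 291·sin24.4° = 120.2 kN/m
Resisting force R = c·L + N'·tanφ_j = 23·10.0 + 221.0·tan21.0° = 230.0 + 84.8 = 314.8 kN/m
FS = R / T = 314.8 / 120.2 = 2.619

FS = 2.62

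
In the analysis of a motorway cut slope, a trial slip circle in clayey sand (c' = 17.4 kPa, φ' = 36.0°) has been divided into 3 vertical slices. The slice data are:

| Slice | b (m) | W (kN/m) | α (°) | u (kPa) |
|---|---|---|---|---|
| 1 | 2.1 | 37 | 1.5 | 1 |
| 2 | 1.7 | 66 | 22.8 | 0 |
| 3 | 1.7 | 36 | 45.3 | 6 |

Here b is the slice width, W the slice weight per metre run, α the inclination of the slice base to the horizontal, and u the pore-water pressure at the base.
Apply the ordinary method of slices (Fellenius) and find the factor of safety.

Ordinary method of slices: FS = Σ[c'·Δl_i + (W_i cosα_i − u_i·Δl_i)·tanφ'] / Σ W_i sinα_i, with Δl_i = b_i / cosα_i.
Slice 1: Δl = 2.1/cos1.5° = 2.101 m; N'_1 = 37·cos1.5° − 1·2.101 = 34.9; c'Δl = 36.55; W sinα = 1.0
Slice 2: Δl = 1.7/cos22.8° = 1.844 m; N'_2 = 66·cos22.8° − 0·1.844 = 60.8; c'Δl = 32.09; W sinα = 25.6
Slice 3: Δl = 1.7/cos45.3° = 2.417 m; N'_3 = 36·cos45.3° − 6·2.417 = 10.8; c'Δl = 42.05; W sinα = 25.6
Σc'Δl = 110.7 kN/m; ΣN' = 106.6 kN/m; ΣW sinα = 52.1 kN/m
Resisting = 110.7 + 106.6·tan36.0° = 110.7 + 77.4 = 188.1 kN/m
FS = 188.1 / 52.1 = 3.608

FS = 3.61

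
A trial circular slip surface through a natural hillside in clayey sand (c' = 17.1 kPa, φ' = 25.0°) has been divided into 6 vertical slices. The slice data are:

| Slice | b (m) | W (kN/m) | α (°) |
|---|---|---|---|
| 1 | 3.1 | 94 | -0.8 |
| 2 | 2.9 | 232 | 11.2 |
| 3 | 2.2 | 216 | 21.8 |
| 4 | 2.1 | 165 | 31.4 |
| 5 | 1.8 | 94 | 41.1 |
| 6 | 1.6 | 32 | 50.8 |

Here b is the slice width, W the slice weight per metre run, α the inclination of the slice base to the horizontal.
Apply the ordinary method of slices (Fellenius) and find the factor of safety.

Ordinary method of slices: FS = Σ[c'·Δl_i + (W_i cosα_i)·tanφ'] / Σ W_i sinα_i, with Δl_i = b_i / cosα_i.
Slice 1: Δl = 3.1/cos(-0.8°) = 3.100 m; N'_1 = 94·cos(-0.8°) = 94.0; c'Δl = 53.02; W sinα = -1.3
Slice 2: Δl = 2.9/cos11.2° = 2.956 m; N'_2 = 232·cos11.2° = 227.6; c'Δl = 50.55; W sinα = 45.1
Slice 3: Δl = 2.2/cos21.8° = 2.369 m; N'_3 = 216·cos21.8° = 200.6; c'Δl = 40.52; W sinα = 80.2
Slice 4: Δl = 2.1/cos31.4° = 2.460 m; N'_4 = 165·cos31.4° = 140.8; c'Δl = 42.07; W sinα = 86.0
Slice 5: Δl = 1.8/cos41.1° = 2.389 m; N'_5 = 94·cos41.1° = 70.8; c'Δl = 40.85; W sinα = 61.8
Slice 6: Δl = 1.6/cos50.8° = 2.532 m; N'_6 = 32·cos50.8° = 20.2; c'Δl = 43.29; W sinα = 24.8
Σc'Δl = 270.3 kN/m; ΣN' = 754.0 kN/m; ΣW sinα = 296.5 kN/m
Resisting = 270.3 + 754.0·tan25.0° = 270.3 + 351.6 = 621.9 kN/m
FS = 621.9 / 296.5 = 2.097

FS = 2.10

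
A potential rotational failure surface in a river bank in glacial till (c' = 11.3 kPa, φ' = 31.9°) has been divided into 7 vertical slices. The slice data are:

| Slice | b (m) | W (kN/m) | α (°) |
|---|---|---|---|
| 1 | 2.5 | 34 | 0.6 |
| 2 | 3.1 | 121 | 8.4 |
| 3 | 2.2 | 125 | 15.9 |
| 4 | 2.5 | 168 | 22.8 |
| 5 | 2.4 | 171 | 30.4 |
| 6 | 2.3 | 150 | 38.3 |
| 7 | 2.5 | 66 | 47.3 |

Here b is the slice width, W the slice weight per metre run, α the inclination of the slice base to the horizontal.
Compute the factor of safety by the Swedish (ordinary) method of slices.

Ordinary method of slices: FS = Σ[c'·Δl_i + (W_i cosα_i)·tanφ'] / Σ W_i sinα_i, with Δl_i = b_i / cosα_i.
Slice 1: Δl = 2.5/cos0.6° = 2.500 m; N'_1 = 34·cos0.6° = 34.0; c'Δl = 28.25; W sinα = 0.4
Slice 2: Δl = 3.1/cos8.4° = 3.134 m; N'_2 = 121·cos8.4° = 119.7; c'Δl = 35.41; W sinα = 17.7
Slice 3: Δl = 2.2/cos15.9° = 2.288 m; N'_3 = 125·cos15.9° = 120.2; c'Δl = 25.85; W sinα = 34.2
Slice 4: Δl = 2.5/cos22.8° = 2.712 m; N'_4 = 168·cos22.8° = 154.9; c'Δl = 30.64; W sinα = 65.1
Slice 5: Δl = 2.4/cos30.4° = 2.783 m; N'_5 = 171·cos30.4° = 147.5; c'Δl = 31.44; W sinα = 86.5
Slice 6: Δl = 2.3/cos38.3° = 2.931 m; N'_6 = 150·cos38.3° = 117.7; c'Δl = 33.12; W sinα = 93.0
Slice 7: Δl = 2.5/cos47.3° = 3.686 m; N'_7 = 66·cos47.3° = 44.8; c'Δl = 41.66; W sinα = 48.5
Σc'Δl = 226.4 kN/m; ΣN' = 738.8 kN/m; ΣW sinα = 345.4 kN/m
Resisting = 226.4 + 738.8·tan31.9° = 226.4 + 459.8 = 686.2 kN/m
FS = 686.2 / 345.4 = 1.987

FS = 1.99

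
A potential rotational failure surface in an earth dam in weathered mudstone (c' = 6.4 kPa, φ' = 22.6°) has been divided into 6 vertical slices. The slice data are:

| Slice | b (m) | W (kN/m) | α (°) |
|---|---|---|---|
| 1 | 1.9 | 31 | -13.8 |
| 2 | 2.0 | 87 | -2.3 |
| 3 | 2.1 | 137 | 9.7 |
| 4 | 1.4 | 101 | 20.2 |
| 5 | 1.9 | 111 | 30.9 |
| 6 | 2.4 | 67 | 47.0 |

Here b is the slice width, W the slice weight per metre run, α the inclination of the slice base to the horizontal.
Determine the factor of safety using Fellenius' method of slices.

Ordinary method of slices: FS = Σ[c'·Δl_i + (W_i cosα_i)·tanφ'] / Σ W_i sinα_i, with Δl_i = b_i / cosα_i.
Slice 1: Δl = 1.9/cos(-13.8°) = 1.956 m; N'_1 = 31·cos(-13.8°) = 30.1; c'Δl = 12.52; W sinα = -7.4
Slice 2: Δl = 2.0/cos(-2.3°) = 2.002 m; N'_2 = 87·cos(-2.3°) = 86.9; c'Δl = 12.81; W sinα = -3.5
Slice 3: Δl = 2.1/cos9.7° = 2.130 m; N'_3 = 137·cos9.7° = 135.0; c'Δl = 13.63; W sinα = 23.1
Slice 4: Δl = 1.4/cos20.2° = 1.492 m; N'_4 = 101·cos20.2° = 94.8; c'Δl = 9.55; W sinα = 34.9
Slice 5: Δl = 1.9/cos30.9° = 2.214 m; N'_5 = 111·cos30.9° = 95.2; c'Δl = 14.17; W sinα = 57.0
Slice 6: Δl = 2.4/cos47.0° = 3.519 m; N'_6 = 67·cos47.0° = 45.7; c'Δl = 22.52; W sinα = 49.0
Σc'Δl = 85.2 kN/m; ΣN' = 487.8 kN/m; ΣW sinα = 153.1 kN/m
Resisting = 85.2 + 487.8·tan22.6° = 85.2 + 203.1 = 288.3 kN/m
FS = 288.3 / 153.1 = 1.883

FS = 1.88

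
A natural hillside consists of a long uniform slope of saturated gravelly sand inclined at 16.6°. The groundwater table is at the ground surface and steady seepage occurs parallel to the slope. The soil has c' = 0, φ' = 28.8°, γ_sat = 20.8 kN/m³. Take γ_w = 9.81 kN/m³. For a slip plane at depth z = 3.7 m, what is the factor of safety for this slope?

With seepage parallel to the slope and the water table at the surface, the effective normal stress on the slip plane uses the buoyant unit weight γ' = γ_sat − γ_w while the driving shear stress uses γ_sat:
FS = [c' + γ' z cos²β tanφ'] / [γ_sat z sinβ cosβ]
(For c' = 0 this reduces to FS = (γ'/γ_sat)·tanφ'/tanβ.)
γ' = 20.8 − 9.81 = 10.99 kN/m³
Numerator = 0.0 + 10.99·3.7·cos²16.6°·tan28.8° = 0.0 + 10.99·3.7·0.9184·0.5498 = 20.530 kPa
Denominator = 20.8·3.7·sin16.6°·cos16.6° = 20.8·3.7·0.2857·0.9583 = 21.070 kPa
FS = 20.530 / 21.070 = 0.974

FS = 0.97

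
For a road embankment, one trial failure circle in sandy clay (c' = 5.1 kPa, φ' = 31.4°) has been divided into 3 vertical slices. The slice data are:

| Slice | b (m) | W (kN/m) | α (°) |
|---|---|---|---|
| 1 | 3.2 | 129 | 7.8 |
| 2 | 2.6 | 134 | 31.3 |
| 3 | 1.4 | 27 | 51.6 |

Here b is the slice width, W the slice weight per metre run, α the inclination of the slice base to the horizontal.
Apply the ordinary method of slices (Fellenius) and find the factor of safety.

Ordinary method of slices: FS = Σ[c'·Δl_i + (W_i cosα_i)·tanφ'] / Σ W_i sinα_i, with Δl_i = b_i / cosα_i.
Slice 1: Δl = 3.2/cos7.8° = 3.230 m; N'_1 = 129·cos7.8° = 127.8; c'Δl = 16.47; W sinα = 17.5
Slice 2: Δl = 2.6/cos31.3° = 3.043 m; N'_2 = 134·cos31.3° = 114.5; c'Δl = 15.52; W sinα = 69.6
Slice 3: Δl = 1.4/cos51.6° = 2.254 m; N'_3 = 27·cos51.6° = 16.8; c'Δl = 11.49; W sinα = 21.2
Σc'Δl = 43.5 kN/m; ΣN' = 259.1 kN/m; ΣW sinα = 108.3 kN/m
Resisting = 43.5 + 259.1·tan31.4° = 43.5 + 158.1 = 201.6 kN/m
FS = 201.6 / 108.3 = 1.862

FS = 1.86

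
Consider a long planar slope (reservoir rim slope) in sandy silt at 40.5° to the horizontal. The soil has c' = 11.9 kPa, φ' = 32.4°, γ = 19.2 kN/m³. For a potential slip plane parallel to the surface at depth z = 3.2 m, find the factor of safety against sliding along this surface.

FS = 1.14

For an infinite slope with a slip plane parallel to the surface (no pore pressure): FS = [c' + γz cos²β tanφ'] / [γz sinβ cosβ].
γz = 19.2·3.2 = 61.44 kN/m²
Numerator = 11.9 + 61.44·cos²40.5°·tan32.4° = 11.9 + 61.44·0.5782·0.6346 = 34.445 kPa
Denominator = 61.44·sin40.5°·cos40.5° = 61.44·0.6494·0.7604 = 30.342 kPa
FS = 34.445 / 30.342 = 1.135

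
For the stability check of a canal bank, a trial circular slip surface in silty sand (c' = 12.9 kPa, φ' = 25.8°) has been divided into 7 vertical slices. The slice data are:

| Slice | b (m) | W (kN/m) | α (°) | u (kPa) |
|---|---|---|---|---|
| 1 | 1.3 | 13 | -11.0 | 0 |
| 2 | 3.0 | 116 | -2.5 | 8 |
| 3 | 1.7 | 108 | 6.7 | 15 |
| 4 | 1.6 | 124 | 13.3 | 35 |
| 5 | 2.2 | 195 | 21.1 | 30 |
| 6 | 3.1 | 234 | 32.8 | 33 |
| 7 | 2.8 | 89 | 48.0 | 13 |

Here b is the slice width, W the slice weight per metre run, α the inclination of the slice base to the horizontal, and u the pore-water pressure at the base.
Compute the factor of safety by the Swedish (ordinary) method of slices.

Ordinary method of slices: FS = Σ[c'·Δl_i + (W_i cosα_i − u_i·Δl_i)·tanφ'] / Σ W_i sinα_i, with Δl_i = b_i / cosα_i.
Slice 1: Δl = 1.3/cos(-11.0°) = 1.324 m; N'_1 = 13·cos(-11.0°) − 0·1.324 = 12.8; c'Δl = 17.08; W sinα = -2.5
Slice 2: Δl = 3.0/cos(-2.5°) = 3.003 m; N'_2 = 116·cos(-2.5°) − 8·3.003 = 91.9; c'Δl = 38.74; W sinα = -5.1
Slice 3: Δl = 1.7/cos6.7° = 1.712 m; N'_3 = 108·cos6.7° − 15·1.712 = 81.6; c'Δl = 22.08; W sinα = 12.6
Slice 4: Δl = 1.6/cos13.3° = 1.644 m; N'_4 = 124·cos13.3° − 35·1.644 = 63.1; c'Δl = 21.21; W sinα = 28.5
Slice 5: Δl = 2.2/cos21.1° = 2.358 m; N'_5 = 195·cos21.1° − 30·2.358 = 111.2; c'Δl = 30.42; W sinα = 70.2
Slice 6: Δl = 3.1/cos32.8° = 3.688 m; N'_6 = 234·cos32.8° − 33·3.688 = 75.0; c'Δl = 47.58; W sinα = 126.8
Slice 7: Δl = 2.8/cos48.0° = 4.185 m; N'_7 = 89·cos48.0° − 13·4.185 = 5.2; c'Δl = 53.98; W sinα = 66.1
Σc'Δl = 231.1 kN/m; ΣN' = 440.7 kN/m; ΣW sinα = 296.7 kN/m
Resisting = 231.1 + 440.7·tan25.8° = 231.1 + 213.0 = 444.1 kN/m
FS = 444.1 / 296.7 = 1.497

FS = 1.50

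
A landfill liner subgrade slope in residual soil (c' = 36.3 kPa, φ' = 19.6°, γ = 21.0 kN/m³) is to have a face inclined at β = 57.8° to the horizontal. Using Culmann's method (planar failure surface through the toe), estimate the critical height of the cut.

H_c = 25.74 m

Culmann's analysis gives the critical failure plane at α_cr = (β + φ')/2 = (57.8 + 19.6)/2 = 38.7°, and the critical height
H_c = (4c'/γ) · sinβ cosφ' / [1 − cos(β − φ')]
    = (4·36.3/21.0) · sin57.8°·cos19.6° / [1 − cos(38.2°)]
    = 6.914 · 0.8462·0.9421 / [1 − 0.7859]
    = 6.914 · 0.7972 / 0.2141
    = 25.74 m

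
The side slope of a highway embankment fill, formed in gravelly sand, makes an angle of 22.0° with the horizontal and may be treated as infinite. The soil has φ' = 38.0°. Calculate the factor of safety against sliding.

FS = 1.93

For a dry cohesionless infinite slope the factor of safety is FS = tanφ' / tanβ.
FS = tan38.0° / tan22.0° = 0.7813 / 0.4040 = 1.934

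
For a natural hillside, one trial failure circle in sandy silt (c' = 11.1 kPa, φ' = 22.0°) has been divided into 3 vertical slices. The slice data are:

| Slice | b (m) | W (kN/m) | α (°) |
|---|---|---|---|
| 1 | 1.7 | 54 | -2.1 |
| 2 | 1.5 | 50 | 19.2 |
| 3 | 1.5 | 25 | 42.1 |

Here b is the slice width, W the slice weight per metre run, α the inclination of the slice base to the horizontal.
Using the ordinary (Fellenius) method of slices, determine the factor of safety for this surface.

FS = 3.44

Ordinary method of slices: FS = Σ[c'·Δl_i + (W_i cosα_i)·tanφ'] / Σ W_i sinα_i, with Δl_i = b_i / cosα_i.
Slice 1: Δl = 1.7/cos(-2.1°) = 1.701 m; N'_1 = 54·cos(-2.1°) = 54.0; c'Δl = 18.88; W sinα = -2.0
Slice 2: Δl = 1.5/cos19.2° = 1.588 m; N'_2 = 50·cos19.2° = 47.2; c'Δl = 17.63; W sinα = 16.4
Slice 3: Δl = 1.5/cos42.1° = 2.022 m; N'_3 = 25·cos42.1° = 18.5; c'Δl = 22.44; W sinα = 16.8
Σc'Δl = 59.0 kN/m; ΣN' = 119.7 kN/m; ΣW sinα = 31.2 kN/m
Resisting = 59.0 + 119.7·tan22.0° = 59.0 + 48.4 = 107.3 kN/m
FS = 107.3 / 31.2 = 3.437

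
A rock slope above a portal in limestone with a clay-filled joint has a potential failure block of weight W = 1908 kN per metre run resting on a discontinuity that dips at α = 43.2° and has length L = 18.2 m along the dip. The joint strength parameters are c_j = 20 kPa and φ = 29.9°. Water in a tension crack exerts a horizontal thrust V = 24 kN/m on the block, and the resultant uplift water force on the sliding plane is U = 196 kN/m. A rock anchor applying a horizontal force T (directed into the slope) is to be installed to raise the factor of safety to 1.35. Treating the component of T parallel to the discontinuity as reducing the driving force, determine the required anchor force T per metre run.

Resolving forces along and normal to the sliding plane, with the horizontal anchor force T adding T·sinα to the effective normal force and T·cosα acting up the plane against the driving force:
FS = [c_jL + (W cosα − U − V sinα + T sinα) tanφ] / [W sinα + V cosα − T cosα]
Without the anchor: N' = 1178.4 kN/m, driving T_d = 1323.6 kN/m, resisting R = 20·18.2 + 1178.4·tan29.9° = 1041.6 kN/m, FS = 0.79.
Setting FS = 1.35 and solving for T:
1.35·(1323.6 − T cos43.2°) = 1041.6 + T sin43.2°·tan29.9°
T·(sin43.2°·tan29.9° + 1.35·cos43.2°) = 1.35·1323.6 − 1041.6
T·(0.6845·0.5750 + 1.35·0.7290) = 1786.9 − 1041.6 = 745.2
T·1.3777 = 745.2
T = 540.9 kN/m

T = 541 kN/m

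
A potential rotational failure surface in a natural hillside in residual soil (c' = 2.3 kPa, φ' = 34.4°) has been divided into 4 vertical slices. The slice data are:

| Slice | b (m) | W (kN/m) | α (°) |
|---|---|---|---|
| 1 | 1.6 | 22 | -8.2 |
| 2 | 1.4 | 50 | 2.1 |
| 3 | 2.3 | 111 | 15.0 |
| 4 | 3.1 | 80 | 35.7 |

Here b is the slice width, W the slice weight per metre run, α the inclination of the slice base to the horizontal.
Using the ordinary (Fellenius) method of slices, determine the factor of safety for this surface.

Ordinary method of slices: FS = Σ[c'·Δl_i + (W_i cosα_i)·tanφ'] / Σ W_i sinα_i, with Δl_i = b_i / cosα_i.
Slice 1: Δl = 1.6/cos(-8.2°) = 1.617 m; N'_1 = 22·cos(-8.2°) = 21.8; c'Δl = 3.72; W sinα = -3.1
Slice 2: Δl = 1.4/cos2.1° = 1.401 m; N'_2 = 50·cos2.1° = 50.0; c'Δl = 3.22; W sinα = 1.8
Slice 3: Δl = 2.3/cos15.0° = 2.381 m; N'_3 = 111·cos15.0° = 107.2; c'Δl = 5.48; W sinα = 28.7
Slice 4: Δl = 3.1/cos35.7° = 3.817 m; N'_4 = 80·cos35.7° = 65.0; c'Δl = 8.78; W sinα = 46.7
Σc'Δl = 21.2 kN/m; ΣN' = 243.9 kN/m; ΣW sinα = 74.1 kN/m
Resisting = 21.2 + 243.9·tan34.4° = 21.2 + 167.0 = 188.2 kN/m
FS = 188.2 / 74.1 = 2.540

FS = 2.54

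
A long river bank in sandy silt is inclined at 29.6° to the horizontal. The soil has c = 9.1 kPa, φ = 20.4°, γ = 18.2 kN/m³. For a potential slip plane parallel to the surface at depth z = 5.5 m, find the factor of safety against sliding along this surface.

For an infinite slope with a slip plane parallel to the surface (no pore pressure): FS = [c + γz cos²β tanφ] / [γz sinβ cosβ].
γz = 18.2·5.5 = 100.10 kN/m²
Numerator = 9.1 + 100.10·cos²29.6°·tan20.4° = 9.1 + 100.10·0.7560·0.3719 = 37.244 kPa
Denominator = 100.10·sin29.6°·cos29.6° = 100.10·0.4939·0.8695 = 42.991 kPa
FS = 37.244 / 42.991 = 0.866

FS = 0.87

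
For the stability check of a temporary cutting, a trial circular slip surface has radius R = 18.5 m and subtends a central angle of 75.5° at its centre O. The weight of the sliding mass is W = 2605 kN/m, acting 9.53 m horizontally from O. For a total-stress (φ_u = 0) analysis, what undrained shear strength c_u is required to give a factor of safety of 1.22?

c_u = 67.2 kPa

FS = c_u·L_a·R / (W·d), so c_u = FS·W·d / (L_a·R).
Arc length L_a = R·θ = 18.5·(75.5°·π/180) = 18.5·1.3177 = 24.38 m
c_u = 1.22·2605·9.53 / (24.38·18.5) = 30287.3 / 450.99 = 67.16 kPa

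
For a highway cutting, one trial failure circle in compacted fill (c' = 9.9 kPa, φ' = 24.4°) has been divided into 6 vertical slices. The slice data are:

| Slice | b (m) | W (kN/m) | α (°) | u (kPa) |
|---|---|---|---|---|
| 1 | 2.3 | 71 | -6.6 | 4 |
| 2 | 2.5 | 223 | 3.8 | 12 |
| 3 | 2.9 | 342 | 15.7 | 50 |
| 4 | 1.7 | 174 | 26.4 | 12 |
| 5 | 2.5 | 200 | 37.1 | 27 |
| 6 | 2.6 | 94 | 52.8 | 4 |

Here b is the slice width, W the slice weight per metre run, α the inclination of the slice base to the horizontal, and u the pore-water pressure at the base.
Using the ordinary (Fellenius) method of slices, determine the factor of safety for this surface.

Ordinary method of slices: FS = Σ[c'·Δl_i + (W_i cosα_i − u_i·Δl_i)·tanφ'] / Σ W_i sinα_i, with Δl_i = b_i / cosα_i.
Slice 1: Δl = 2.3/cos(-6.6°) = 2.315 m; N'_1 = 71·cos(-6.6°) − 4·2.315 = 61.3; c'Δl = 22.92; W sinα = -8.2
Slice 2: Δl = 2.5/cos3.8° = 2.506 m; N'_2 = 223·cos3.8° − 12·2.506 = 192.4; c'Δl = 24.80; W sinα = 14.8
Slice 3: Δl = 2.9/cos15.7° = 3.012 m; N'_3 = 342·cos15.7° − 50·3.012 = 178.6; c'Δl = 29.82; W sinα = 92.5
Slice 4: Δl = 1.7/cos26.4° = 1.898 m; N'_4 = 174·cos26.4° − 12·1.898 = 133.1; c'Δl = 18.79; W sinα = 77.4
Slice 5: Δl = 2.5/cos37.1° = 3.134 m; N'_5 = 200·cos37.1° − 27·3.134 = 74.9; c'Δl = 31.03; W sinα = 120.6
Slice 6: Δl = 2.6/cos52.8° = 4.300 m; N'_6 = 94·cos52.8° − 4·4.300 = 39.6; c'Δl = 42.57; W sinα = 74.9
Σc'Δl = 169.9 kN/m; ΣN' = 679.9 kN/m; ΣW sinα = 372.0 kN/m
Resisting = 169.9 + 679.9·tan24.4° = 169.9 + 308.4 = 478.4 kN/m
FS = 478.4 / 372.0 = 1.286

FS = 1.29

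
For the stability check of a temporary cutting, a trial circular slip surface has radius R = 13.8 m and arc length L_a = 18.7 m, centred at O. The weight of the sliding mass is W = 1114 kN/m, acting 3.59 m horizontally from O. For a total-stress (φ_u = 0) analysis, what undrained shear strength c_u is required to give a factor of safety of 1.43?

c_u = 22.2 kPa

FS = c_u·L_a·R / (W·d), so c_u = FS·W·d / (L_a·R).
c_u = 1.43·1114·3.59 / (18.70·13.8) = 5718.9 / 258.06 = 22.16 kPa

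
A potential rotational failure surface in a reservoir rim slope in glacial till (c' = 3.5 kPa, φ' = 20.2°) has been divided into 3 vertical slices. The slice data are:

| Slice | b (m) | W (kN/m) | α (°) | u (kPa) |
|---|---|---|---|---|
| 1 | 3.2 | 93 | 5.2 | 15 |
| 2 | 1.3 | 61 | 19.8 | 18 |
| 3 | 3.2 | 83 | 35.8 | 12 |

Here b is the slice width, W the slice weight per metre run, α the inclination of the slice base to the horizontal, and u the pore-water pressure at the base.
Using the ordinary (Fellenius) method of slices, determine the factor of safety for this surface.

FS = 0.84

Ordinary method of slices: FS = Σ[c'·Δl_i + (W_i cosα_i − u_i·Δl_i)·tanφ'] / Σ W_i sinα_i, with Δl_i = b_i / cosα_i.
Slice 1: Δl = 3.2/cos5.2° = 3.213 m; N'_1 = 93·cos5.2° − 15·3.213 = 44.4; c'Δl = 11.25; W sinα = 8.4
Slice 2: Δl = 1.3/cos19.8° = 1.382 m; N'_2 = 61·cos19.8° − 18·1.382 = 32.5; c'Δl = 4.84; W sinα = 20.7
Slice 3: Δl = 3.2/cos35.8° = 3.945 m; N'_3 = 83·cos35.8° − 12·3.945 = 20.0; c'Δl = 13.81; W sinα = 48.6
Σc'Δl = 29.9 kN/m; ΣN' = 96.9 kN/m; ΣW sinα = 77.6 kN/m
Resisting = 29.9 + 96.9·tan20.2° = 29.9 + 35.7 = 65.5 kN/m
FS = 65.5 / 77.6 = 0.844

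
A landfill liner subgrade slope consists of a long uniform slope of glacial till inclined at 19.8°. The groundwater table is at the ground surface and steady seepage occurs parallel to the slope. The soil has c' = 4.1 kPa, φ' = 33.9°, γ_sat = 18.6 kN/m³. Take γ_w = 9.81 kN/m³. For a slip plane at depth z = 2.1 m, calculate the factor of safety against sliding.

FS = 1.21

With seepage parallel to the slope and the water table at the surface, the effective normal stress on the slip plane uses the buoyant unit weight γ' = γ_sat − γ_w while the driving shear stress uses γ_sat:
FS = [c' + γ' z cos²β tanφ'] / [γ_sat z sinβ cosβ]
γ' = 18.6 − 9.81 = 8.79 kN/m³
Numerator = 4.1 + 8.79·2.1·cos²19.8°·tan33.9° = 4.1 + 8.79·2.1·0.8853·0.6720 = 15.081 kPa
Denominator = 18.6·2.1·sin19.8°·cos19.8° = 18.6·2.1·0.3387·0.9409 = 12.449 kPa
FS = 15.081 / 12.449 = 1.211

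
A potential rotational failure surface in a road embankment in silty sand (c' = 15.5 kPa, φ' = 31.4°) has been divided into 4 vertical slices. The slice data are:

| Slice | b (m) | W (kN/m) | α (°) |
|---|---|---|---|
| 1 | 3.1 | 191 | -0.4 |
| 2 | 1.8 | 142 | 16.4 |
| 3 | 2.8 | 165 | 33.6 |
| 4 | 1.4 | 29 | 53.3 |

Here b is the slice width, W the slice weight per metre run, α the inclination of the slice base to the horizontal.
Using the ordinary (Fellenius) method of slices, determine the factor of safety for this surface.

FS = 3.00

Ordinary method of slices: FS = Σ[c'·Δl_i + (W_i cosα_i)·tanφ'] / Σ W_i sinα_i, with Δl_i = b_i / cosα_i.
Slice 1: Δl = 3.1/cos(-0.4°) = 3.100 m; N'_1 = 191·cos(-0.4°) = 191.0; c'Δl = 48.05; W sinα = -1.3
Slice 2: Δl = 1.8/cos16.4° = 1.876 m; N'_2 = 142·cos16.4° = 136.2; c'Δl = 29.08; W sinα = 40.1
Slice 3: Δl = 2.8/cos33.6° = 3.362 m; N'_3 = 165·cos33.6° = 137.4; c'Δl = 52.11; W sinα = 91.3
Slice 4: Δl = 1.4/cos53.3° = 2.343 m; N'_4 = 29·cos53.3° = 17.3; c'Δl = 36.31; W sinα = 23.3
Σc'Δl = 165.6 kN/m; ΣN' = 482.0 kN/m; ΣW sinα = 153.3 kN/m
Resisting = 165.6 + 482.0·tan31.4° = 165.6 + 294.2 = 459.8 kN/m
FS = 459.8 / 153.3 = 2.999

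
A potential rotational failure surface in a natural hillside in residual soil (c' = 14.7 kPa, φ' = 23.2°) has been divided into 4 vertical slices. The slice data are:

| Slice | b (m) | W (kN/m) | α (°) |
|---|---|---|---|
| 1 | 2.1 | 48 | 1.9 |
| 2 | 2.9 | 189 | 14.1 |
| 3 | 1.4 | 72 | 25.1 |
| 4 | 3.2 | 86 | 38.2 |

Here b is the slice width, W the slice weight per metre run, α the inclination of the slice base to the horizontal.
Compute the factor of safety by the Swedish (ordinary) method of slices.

Ordinary method of slices: FS = Σ[c'·Δl_i + (W_i cosα_i)·tanφ'] / Σ W_i sinα_i, with Δl_i = b_i / cosα_i.
Slice 1: Δl = 2.1/cos1.9° = 2.101 m; N'_1 = 48·cos1.9° = 48.0; c'Δl = 30.89; W sinα = 1.6
Slice 2: Δl = 2.9/cos14.1° = 2.990 m; N'_2 = 189·cos14.1° = 183.3; c'Δl = 43.95; W sinα = 46.0
Slice 3: Δl = 1.4/cos25.1° = 1.546 m; N'_3 = 72·cos25.1° = 65.2; c'Δl = 22.73; W sinα = 30.5
Slice 4: Δl = 3.2/cos38.2° = 4.072 m; N'_4 = 86·cos38.2° = 67.6; c'Δl = 59.86; W sinα = 53.2
Σc'Δl = 157.4 kN/m; ΣN' = 364.1 kN/m; ΣW sinα = 131.4 kN/m
Resisting = 157.4 + 364.1·tan23.2° = 157.4 + 156.0 = 313.5 kN/m
FS = 313.5 / 131.4 = 2.386

FS = 2.39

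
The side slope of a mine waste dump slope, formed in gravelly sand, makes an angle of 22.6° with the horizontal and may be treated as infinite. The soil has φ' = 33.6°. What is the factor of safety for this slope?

FS = 1.60

For a dry cohesionless infinite slope the factor of safety is FS = tanφ' / tanβ.
FS = tan33.6° / tan22.6° = 0.6644 / 0.4163 = 1.596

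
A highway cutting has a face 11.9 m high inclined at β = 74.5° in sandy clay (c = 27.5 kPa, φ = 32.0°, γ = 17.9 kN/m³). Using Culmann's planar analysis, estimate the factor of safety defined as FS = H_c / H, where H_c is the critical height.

FS = 1.61

H_c = (4c/γ) · sinβ cosφ / [1 − cos(β − φ)]
    = (4·27.5/17.9) · sin74.5°·cos32.0° / [1 − cos42.5°]
    = 6.145 · 0.8172 / 0.2627 = 19.11 m
FS = H_c / H = 19.11 / 11.9 = 1.606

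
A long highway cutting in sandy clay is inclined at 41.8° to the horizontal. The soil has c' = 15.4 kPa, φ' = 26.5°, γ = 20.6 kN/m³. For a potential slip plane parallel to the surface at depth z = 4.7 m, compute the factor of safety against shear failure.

FS = 0.88

For an infinite slope with a slip plane parallel to the surface (no pore pressure): FS = [c' + γz cos²β tanφ'] / [γz sinβ cosβ].
γz = 20.6·4.7 = 96.82 kN/m²
Numerator = 15.4 + 96.82·cos²41.8°·tan26.5° = 15.4 + 96.82·0.5557·0.4986 = 42.227 kPa
Denominator = 96.82·sin41.8°·cos41.8° = 96.82·0.6665·0.7455 = 48.108 kPa
FS = 42.227 / 48.108 = 0.878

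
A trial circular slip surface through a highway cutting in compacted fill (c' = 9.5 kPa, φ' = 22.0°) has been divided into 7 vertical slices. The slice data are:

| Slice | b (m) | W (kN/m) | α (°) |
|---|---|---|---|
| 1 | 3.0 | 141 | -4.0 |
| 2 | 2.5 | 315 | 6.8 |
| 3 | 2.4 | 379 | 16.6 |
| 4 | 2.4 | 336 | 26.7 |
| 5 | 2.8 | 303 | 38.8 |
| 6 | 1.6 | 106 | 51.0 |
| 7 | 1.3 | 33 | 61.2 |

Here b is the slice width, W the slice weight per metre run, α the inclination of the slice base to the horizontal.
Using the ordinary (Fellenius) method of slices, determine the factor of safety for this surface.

Ordinary method of slices: FS = Σ[c'·Δl_i + (W_i cosα_i)·tanφ'] / Σ W_i sinα_i, with Δl_i = b_i / cosα_i.
Slice 1: Δl = 3.0/cos(-4.0°) = 3.007 m; N'_1 = 141·cos(-4.0°) = 140.7; c'Δl = 28.57; W sinα = -9.8
Slice 2: Δl = 2.5/cos6.8° = 2.518 m; N'_2 = 315·cos6.8° = 312.8; c'Δl = 23.92; W sinα = 37.3
Slice 3: Δl = 2.4/cos16.6° = 2.504 m; N'_3 = 379·cos16.6° = 363.2; c'Δl = 23.79; W sinα = 108.3
Slice 4: Δl = 2.4/cos26.7° = 2.686 m; N'_4 = 336·cos26.7° = 300.2; c'Δl = 25.52; W sinα = 151.0
Slice 5: Δl = 2.8/cos38.8° = 3.593 m; N'_5 = 303·cos38.8° = 236.1; c'Δl = 34.13; W sinα = 189.9
Slice 6: Δl = 1.6/cos51.0° = 2.542 m; N'_6 = 106·cos51.0° = 66.7; c'Δl = 24.15; W sinα = 82.4
Slice 7: Δl = 1.3/cos61.2° = 2.698 m; N'_7 = 33·cos61.2° = 15.9; c'Δl = 25.64; W sinα = 28.9
Σc'Δl = 185.7 kN/m; ΣN' = 1435.6 kN/m; ΣW sinα = 587.9 kN/m
Resisting = 185.7 + 1435.6·tan22.0° = 185.7 + 580.0 = 765.7 kN/m
FS = 765.7 / 587.9 = 1.303

FS = 1.30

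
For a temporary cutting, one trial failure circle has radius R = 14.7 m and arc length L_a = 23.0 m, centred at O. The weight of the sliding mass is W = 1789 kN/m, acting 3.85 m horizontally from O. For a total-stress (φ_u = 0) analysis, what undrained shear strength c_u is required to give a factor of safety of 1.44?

c_u = 29.3 kPa

FS = c_u·L_a·R / (W·d), so c_u = FS·W·d / (L_a·R).
c_u = 1.44·1789·3.85 / (23.00·14.7) = 9918.2 / 338.10 = 29.34 kPa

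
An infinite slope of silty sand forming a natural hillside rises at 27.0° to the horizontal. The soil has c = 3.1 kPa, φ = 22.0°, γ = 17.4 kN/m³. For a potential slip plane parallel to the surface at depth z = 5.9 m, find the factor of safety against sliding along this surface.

For an infinite slope with a slip plane parallel to the surface (no pore pressure): FS = [c + γz cos²β tanφ] / [γz sinβ cosβ].
γz = 17.4·5.9 = 102.66 kN/m²
Numerator = 3.1 + 102.66·cos²27.0°·tan22.0° = 3.1 + 102.66·0.7939·0.4040 = 36.029 kPa
Denominator = 102.66·sin27.0°·cos27.0° = 102.66·0.4540·0.8910 = 41.527 kPa
FS = 36.029 / 41.527 = 0.868

FS = 0.87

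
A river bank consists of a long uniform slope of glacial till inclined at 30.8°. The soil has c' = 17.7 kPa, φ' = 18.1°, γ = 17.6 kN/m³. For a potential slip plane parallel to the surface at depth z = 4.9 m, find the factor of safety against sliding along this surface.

FS = 1.01

For an infinite slope with a slip plane parallel to the surface (no pore pressure): FS = [c' + γz cos²β tanφ'] / [γz sinβ cosβ].
γz = 17.6·4.9 = 86.24 kN/m²
Numerator = 17.7 + 86.24·cos²30.8°·tan18.1° = 17.7 + 86.24·0.7378·0.3269 = 38.497 kPa
Denominator = 86.24·sin30.8°·cos30.8° = 86.24·0.5120·0.8590 = 37.930 kPa
FS = 38.497 / 37.930 = 1.015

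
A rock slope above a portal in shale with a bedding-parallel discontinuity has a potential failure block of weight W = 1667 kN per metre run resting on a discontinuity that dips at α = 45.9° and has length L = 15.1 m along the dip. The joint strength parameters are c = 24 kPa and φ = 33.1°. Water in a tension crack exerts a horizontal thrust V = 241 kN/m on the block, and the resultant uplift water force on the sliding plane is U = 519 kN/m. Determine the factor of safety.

Resolving the block weight along and normal to the plane and applying the Mohr–Coulomb strength on the joint:
N' = W cosα − U − V sinα = 1667·cos45.9° − 519 − 241·sin45.9° = 468.0 kN/m
Driving force T = W sinα + V cosα = 1667·sin45.9° + 241·cos45.9° = 1364.8 kN/m
Resisting force R = c·L + N'·tanφ = 24·15.1 + 468.0·tan33.1° = 362.4 + 305.1 = 667.5 kN/m
FS = R / T = 667.5 / 1364.8 = 0.489

FS = 0.49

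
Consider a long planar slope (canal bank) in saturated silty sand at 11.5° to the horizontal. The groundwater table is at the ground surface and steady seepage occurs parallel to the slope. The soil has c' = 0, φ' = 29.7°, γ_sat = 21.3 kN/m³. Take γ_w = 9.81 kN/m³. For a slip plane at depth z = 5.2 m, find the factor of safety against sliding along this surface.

FS = 1.51

With seepage parallel to the slope and the water table at the surface, the effective normal stress on the slip plane uses the buoyant unit weight γ' = γ_sat − γ_w while the driving shear stress uses γ_sat:
FS = [c' + γ' z cos²β tanφ'] / [γ_sat z sinβ cosβ]
(For c' = 0 this reduces to FS = (γ'/γ_sat)·tanφ'/tanβ.)
γ' = 21.3 − 9.81 = 11.49 kN/m³
Numerator = 0.0 + 11.49·5.2·cos²11.5°·tan29.7° = 0.0 + 11.49·5.2·0.9603·0.5704 = 32.725 kPa
Denominator = 21.3·5.2·sin11.5°·cos11.5° = 21.3·5.2·0.1994·0.9799 = 21.639 kPa
FS = 32.725 / 21.639 = 1.512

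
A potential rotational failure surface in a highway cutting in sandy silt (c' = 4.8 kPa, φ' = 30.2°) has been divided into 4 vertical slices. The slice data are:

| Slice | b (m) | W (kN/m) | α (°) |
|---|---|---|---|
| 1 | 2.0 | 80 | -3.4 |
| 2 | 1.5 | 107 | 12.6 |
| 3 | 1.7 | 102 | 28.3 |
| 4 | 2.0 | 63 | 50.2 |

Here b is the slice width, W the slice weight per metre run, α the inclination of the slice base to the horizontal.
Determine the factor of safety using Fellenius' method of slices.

FS = 1.94

Ordinary method of slices: FS = Σ[c'·Δl_i + (W_i cosα_i)·tanφ'] / Σ W_i sinα_i, with Δl_i = b_i / cosα_i.
Slice 1: Δl = 2.0/cos(-3.4°) = 2.004 m; N'_1 = 80·cos(-3.4°) = 79.9; c'Δl = 9.62; W sinα = -4.7
Slice 2: Δl = 1.5/cos12.6° = 1.537 m; N'_2 = 107·cos12.6° = 104.4; c'Δl = 7.38; W sinα = 23.3
Slice 3: Δl = 1.7/cos28.3° = 1.931 m; N'_3 = 102·cos28.3° = 89.8; c'Δl = 9.27; W sinα = 48.4
Slice 4: Δl = 2.0/cos50.2° = 3.124 m; N'_4 = 63·cos50.2° = 40.3; c'Δl = 15.00; W sinα = 48.4
Σc'Δl = 41.3 kN/m; ΣN' = 314.4 kN/m; ΣW sinα = 115.4 kN/m
Resisting = 41.3 + 314.4·tan30.2° = 41.3 + 183.0 = 224.3 kN/m
FS = 224.3 / 115.4 = 1.944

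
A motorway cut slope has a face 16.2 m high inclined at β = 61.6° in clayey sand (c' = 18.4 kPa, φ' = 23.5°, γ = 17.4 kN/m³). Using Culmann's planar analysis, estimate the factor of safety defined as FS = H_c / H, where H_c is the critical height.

FS = 0.99

H_c = (4c'/γ) · sinβ cosφ' / [1 − cos(β − φ')]
    = (4·18.4/17.4) · sin61.6°·cos23.5° / [1 − cos38.1°]
    = 4.230 · 0.8067 / 0.2131 = 16.01 m
FS = H_c / H = 16.01 / 16.2 = 0.989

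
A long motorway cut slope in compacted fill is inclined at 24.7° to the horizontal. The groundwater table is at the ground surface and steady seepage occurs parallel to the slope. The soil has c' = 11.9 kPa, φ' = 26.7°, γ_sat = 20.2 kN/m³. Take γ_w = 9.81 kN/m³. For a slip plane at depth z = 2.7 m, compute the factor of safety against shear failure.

With seepage parallel to the slope and the water table at the surface, the effective normal stress on the slip plane uses the buoyant unit weight γ' = γ_sat − γ_w while the driving shear stress uses γ_sat:
FS = [c' + γ' z cos²β tanφ'] / [γ_sat z sinβ cosβ]
γ' = 20.2 − 9.81 = 10.39 kN/m³
Numerator = 11.9 + 10.39·2.7·cos²24.7°·tan26.7° = 11.9 + 10.39·2.7·0.8254·0.5029 = 23.546 kPa
Denominator = 20.2·2.7·sin24.7°·cos24.7° = 20.2·2.7·0.4179·0.9085 = 20.705 kPa
FS = 23.546 / 20.705 = 1.137

FS = 1.14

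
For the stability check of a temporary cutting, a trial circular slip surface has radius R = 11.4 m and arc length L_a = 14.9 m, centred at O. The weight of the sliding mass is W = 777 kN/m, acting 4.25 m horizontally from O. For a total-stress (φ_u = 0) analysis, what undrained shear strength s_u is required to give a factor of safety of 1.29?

FS = s_u·L_a·R / (W·d), so s_u = FS·W·d / (L_a·R).
s_u = 1.29·777·4.25 / (14.90·11.4) = 4259.9 / 169.86 = 25.08 kPa

s_u = 25.1 kPa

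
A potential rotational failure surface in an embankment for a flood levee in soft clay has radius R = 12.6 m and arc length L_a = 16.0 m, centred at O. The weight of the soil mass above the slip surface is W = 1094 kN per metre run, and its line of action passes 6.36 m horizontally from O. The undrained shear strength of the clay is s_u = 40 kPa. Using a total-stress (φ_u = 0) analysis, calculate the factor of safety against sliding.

Taking moments about the centre O, the resisting moment is provided by the undrained shear strength acting along the arc:
M_R = s_u·L_a·R = 40·16.00·12.6 = 8064.0 kN·m/m
M_D = W·d = 1094·6.36 = 6957.8 kN·m/m
FS = M_R / M_D = 8064.0 / 6957.8 = 1.159

FS = 1.16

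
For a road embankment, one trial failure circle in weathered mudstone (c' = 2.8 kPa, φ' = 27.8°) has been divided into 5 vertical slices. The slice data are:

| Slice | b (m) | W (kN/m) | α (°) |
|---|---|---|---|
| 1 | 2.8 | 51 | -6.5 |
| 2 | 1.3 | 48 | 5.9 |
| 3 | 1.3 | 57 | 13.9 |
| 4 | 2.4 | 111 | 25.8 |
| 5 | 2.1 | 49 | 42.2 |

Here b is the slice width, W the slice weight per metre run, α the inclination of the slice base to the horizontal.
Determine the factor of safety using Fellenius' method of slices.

FS = 1.95

Ordinary method of slices: FS = Σ[c'·Δl_i + (W_i cosα_i)·tanφ'] / Σ W_i sinα_i, with Δl_i = b_i / cosα_i.
Slice 1: Δl = 2.8/cos(-6.5°) = 2.818 m; N'_1 = 51·cos(-6.5°) = 50.7; c'Δl = 7.89; W sinα = -5.8
Slice 2: Δl = 1.3/cos5.9° = 1.307 m; N'_2 = 48·cos5.9° = 47.7; c'Δl = 3.66; W sinα = 4.9
Slice 3: Δl = 1.3/cos13.9° = 1.339 m; N'_3 = 57·cos13.9° = 55.3; c'Δl = 3.75; W sinα = 13.7
Slice 4: Δl = 2.4/cos25.8° = 2.666 m; N'_4 = 111·cos25.8° = 99.9; c'Δl = 7.46; W sinα = 48.3
Slice 5: Δl = 2.1/cos42.2° = 2.835 m; N'_5 = 49·cos42.2° = 36.3; c'Δl = 7.94; W sinα = 32.9
Σc'Δl = 30.7 kN/m; ΣN' = 290.0 kN/m; ΣW sinα = 94.1 kN/m
Resisting = 30.7 + 290.0·tan27.8° = 30.7 + 152.9 = 183.6 kN/m
FS = 183.6 / 94.1 = 1.951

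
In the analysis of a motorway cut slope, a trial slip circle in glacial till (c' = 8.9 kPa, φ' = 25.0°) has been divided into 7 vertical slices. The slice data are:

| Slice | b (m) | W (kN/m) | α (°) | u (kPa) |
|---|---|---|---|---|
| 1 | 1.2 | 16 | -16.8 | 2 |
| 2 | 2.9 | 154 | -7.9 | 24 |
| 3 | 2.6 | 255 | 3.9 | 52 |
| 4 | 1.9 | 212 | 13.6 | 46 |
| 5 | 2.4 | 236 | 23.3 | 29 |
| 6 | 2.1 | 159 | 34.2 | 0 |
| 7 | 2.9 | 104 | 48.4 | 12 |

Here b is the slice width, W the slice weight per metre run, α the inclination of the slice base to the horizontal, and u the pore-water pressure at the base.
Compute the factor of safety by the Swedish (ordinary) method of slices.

FS = 1.49

Ordinary method of slices: FS = Σ[c'·Δl_i + (W_i cosα_i − u_i·Δl_i)·tanφ'] / Σ W_i sinα_i, with Δl_i = b_i / cosα_i.
Slice 1: Δl = 1.2/cos(-16.8°) = 1.254 m; N'_1 = 16·cos(-16.8°) − 2·1.254 = 12.8; c'Δl = 11.16; W sinα = -4.6
Slice 2: Δl = 2.9/cos(-7.9°) = 2.928 m; N'_2 = 154·cos(-7.9°) − 24·2.928 = 82.3; c'Δl = 26.06; W sinα = -21.2
Slice 3: Δl = 2.6/cos3.9° = 2.606 m; N'_3 = 255·cos3.9° − 52·2.606 = 118.9; c'Δl = 23.19; W sinα = 17.3
Slice 4: Δl = 1.9/cos13.6° = 1.955 m; N'_4 = 212·cos13.6° − 46·1.955 = 116.1; c'Δl = 17.40; W sinα = 49.9
Slice 5: Δl = 2.4/cos23.3° = 2.613 m; N'_5 = 236·cos23.3° − 29·2.613 = 141.0; c'Δl = 23.26; W sinα = 93.3
Slice 6: Δl = 2.1/cos34.2° = 2.539 m; N'_6 = 159·cos34.2° − 0·2.539 = 131.5; c'Δl = 22.60; W sinα = 89.4
Slice 7: Δl = 2.9/cos48.4° = 4.368 m; N'_7 = 104·cos48.4° − 12·4.368 = 16.6; c'Δl = 38.87; W sinα = 77.8
Σc'Δl = 162.5 kN/m; ΣN' = 619.2 kN/m; ΣW sinα = 301.9 kN/m
Resisting = 162.5 + 619.2·tan25.0° = 162.5 + 288.7 = 451.3 kN/m
FS = 451.3 / 301.9 = 1.495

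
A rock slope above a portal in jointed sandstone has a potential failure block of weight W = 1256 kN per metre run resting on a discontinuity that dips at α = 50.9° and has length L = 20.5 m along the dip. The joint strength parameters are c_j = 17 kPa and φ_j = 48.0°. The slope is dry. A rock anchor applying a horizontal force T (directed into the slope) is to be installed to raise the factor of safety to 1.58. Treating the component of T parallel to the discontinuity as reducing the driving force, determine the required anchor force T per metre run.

Resolving forces along and normal to the sliding plane, with the horizontal anchor force T adding T·sinα to the effective normal force and T·cosα acting up the plane against the driving force:
FS = [c_jL + (W cosα + T sinα) tanφ_j] / [W sinα − T cosα]
Without the anchor: N' = 792.1 kN/m, driving T_d = 974.7 kN/m, resisting R = 17·20.5 + 792.1·tan48.0° = 1228.2 kN/m, FS = 1.26.
Setting FS = 1.58 and solving for T:
1.58·(974.7 − T cos50.9°) = 1228.2 + T sin50.9°·tan48.0°
T·(sin50.9°·tan48.0° + 1.58·cos50.9°) = 1.58·974.7 − 1228.2
T·(0.7760·1.1106 + 1.58·0.6307) = 1540.0 − 1228.2 = 311.8
T·1.8584 = 311.8
T = 167.8 kN/m

T = 168 kN/m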